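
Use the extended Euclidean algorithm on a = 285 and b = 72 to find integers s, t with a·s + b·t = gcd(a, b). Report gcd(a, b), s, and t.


Euclidean algorithm on (285, 72) — divide until remainder is 0:
  285 = 3 · 72 + 69
  72 = 1 · 69 + 3
  69 = 23 · 3 + 0
gcd(285, 72) = 3.
Track Bezout coefficients alongside the remainders: start with r₀ = 285 = a·1 + b·0 (s = 1, t = 0) and r₁ = 72 = a·0 + b·1 (s = 0, t = 1); each new remainder r_{k+1} = r_{k-1} − q_k·r_k inherits s_{k+1} = s_{k-1} − q_k·s_k, t_{k+1} = t_{k-1} − q_k·t_k, so r_k = a·s_k + b·t_k at every step:
  q = 3: r = 69, s = 1 − 3·0 = 1, t = 0 − 3·1 = -3  (check: 285·1 + 72·(-3) = 69)
  q = 1: r = 3, s = 0 − 1·1 = -1, t = 1 − 1·(-3) = 4  (check: 285·(-1) + 72·4 = 3)
The row with r = 3 (the gcd) gives the Bezout coefficients s = -1, t = 4.
Result: 285 · (-1) + 72 · (4) = 3.

gcd(285, 72) = 3; s = -1, t = 4 (check: 285·(-1) + 72·4 = 3).


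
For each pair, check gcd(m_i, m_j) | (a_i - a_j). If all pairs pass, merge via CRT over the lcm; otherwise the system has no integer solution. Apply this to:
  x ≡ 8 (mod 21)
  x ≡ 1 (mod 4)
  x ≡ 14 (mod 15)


Moduli 21, 4, 15 are not pairwise coprime, so CRT works modulo lcm(m_i) when all pairwise compatibility conditions hold.
Pairwise compatibility: gcd(m_i, m_j) must divide a_i - a_j for every pair.
Merge one congruence at a time:
  Start: x ≡ 8 (mod 21).
  Combine with x ≡ 1 (mod 4): gcd(21, 4) = 1; 1 - 8 = -7, which IS divisible by 1, so compatible.
    Write x = 8 + 21·t and substitute into x ≡ 1 (mod 4): 21·t ≡ 1 − 8 = -7 (mod 4).
    Reduce coefficients mod 4: 1·t ≡ 1 (mod 4).
    So t ≡ 1 (mod 4).
    Then x = 8 + 21·1 = 29, valid modulo lcm(21, 4) = 84: x ≡ 29 (mod 84).
  Combine with x ≡ 14 (mod 15): gcd(84, 15) = 3; 14 - 29 = -15, which IS divisible by 3, so compatible.
    Write x = 29 + 84·t and substitute into x ≡ 14 (mod 15): 84·t ≡ 14 − 29 = -15 (mod 15).
    Divide the congruence (and modulus) by g = 3: 28·t ≡ -5 (mod 5).
    Reduce coefficients mod 5: 3·t ≡ 0 (mod 5).
    The inverse of 3 mod 5 is 2 (since 3·2 = 6 = 1·5 + 1), so t ≡ 2·0 = 0 ≡ 0 (mod 5).
    Then x = 29 + 84·0 = 29, valid modulo lcm(84, 15) = 420: x ≡ 29 (mod 420).
Verify: 29 mod 21 = 8, 29 mod 4 = 1, 29 mod 15 = 14.

x ≡ 29 (mod 420).


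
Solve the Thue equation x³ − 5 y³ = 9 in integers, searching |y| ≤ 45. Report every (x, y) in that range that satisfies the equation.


The equation is x³ - 5y³ = 9. For fixed y, x³ = 5·y³ + 9, so a solution requires the RHS to be a perfect cube.
Strategy: iterate y from -45 to 45, compute RHS = 5·y³ + 9, and check whether it is a (positive or negative) perfect cube.
Check small values of y:
  y = 0: RHS = 9 is not a perfect cube.
  y = 1: RHS = 14 is not a perfect cube.
  y = -1: RHS = 4 is not a perfect cube.
  y = 2: RHS = 49 is not a perfect cube.
  y = -2: RHS = -31 is not a perfect cube.
  y = 3: RHS = 144 is not a perfect cube.
  y = -3: RHS = -126 is not a perfect cube.
Continuing the search up to |y| = 45 finds no solutions either.
No (x, y) in the scanned range satisfies the equation.

No integer solutions with |y| ≤ 45.


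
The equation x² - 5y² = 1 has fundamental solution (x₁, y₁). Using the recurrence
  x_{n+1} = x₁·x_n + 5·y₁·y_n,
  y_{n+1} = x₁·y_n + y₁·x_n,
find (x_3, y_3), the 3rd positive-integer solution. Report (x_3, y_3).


Step 1: Find the fundamental solution (x₁, y₁) of x² - 5y² = 1.
  Expand √5 as a continued fraction. a₀ = ⌊√5⌋ = 2; iterate m_{k+1} = d_k·a_k − m_k, d_{k+1} = (5 − m_{k+1}²)/d_k, a_{k+1} = ⌊(a₀ + m_{k+1})/d_{k+1}⌋ (starting m₀ = 0, d₀ = 1), with convergents p_k = a_k·p_{k-1} + p_{k-2}, q_k = a_k·q_{k-1} + q_{k-2} (p₋₁ = 1, q₋₁ = 0):
  k = 0: a₀ = 2; p₀/q₀ = 2/1; p₀² − 5·q₀² = 4 − 5 = -1.
  k = 1: m = 2, d = 1, a = ⌊(2 + 2)/1⌋ = 4; p/q = (4·2 + 1)/(4·1 + 0) = 9/4; p² − 5·q² = 81 − 80 = 1.
  The first convergent with p² − 5·q² = 1 gives the fundamental solution (x₁, y₁) = (9, 4).
Step 2: Apply the recurrence (x_{n+1}, y_{n+1}) = (x₁x_n + 5y₁y_n, x₁y_n + y₁x_n) repeatedly.
  From (x_1, y_1) = (9, 4): x_2 = 9·9 + 5·4·4 = 161; y_2 = 9·4 + 4·9 = 72.
  From (x_2, y_2) = (161, 72): x_3 = 9·161 + 5·4·72 = 2889; y_3 = 9·72 + 4·161 = 1292.
Step 3: Verify x_3² - 5·y_3² = 8346321 - 8346320 = 1 (should be 1). ✓

(x_1, y_1) = (9, 4); (x_3, y_3) = (2889, 1292).


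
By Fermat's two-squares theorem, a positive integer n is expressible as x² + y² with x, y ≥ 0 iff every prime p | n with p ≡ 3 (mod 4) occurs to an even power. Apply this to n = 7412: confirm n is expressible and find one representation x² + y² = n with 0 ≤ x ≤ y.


Step 1: Factor n = 7412 = 2^2 · 17 · 109.
Step 2: Check the mod-4 condition on each prime factor: 2 = 2 (special); 17 ≡ 1 (mod 4), exponent 1; 109 ≡ 1 (mod 4), exponent 1.
All primes ≡ 3 (mod 4) appear to even exponent (or don't appear), so by the two-squares theorem n IS expressible as a sum of two squares.
Step 3: Build a representation. Group n = k² · m with k = 2 and m = 17 · 109 = 1853 (a product of primes ≡ 1 (mod 4)); a representation of m scales to one of n via (k·x)² + (k·y)² = k²(x² + y²). Each prime p ≡ 1 (mod 4) is itself a sum of two squares; find a² by testing p − a² for a perfect square:
  17: 17 − 1² = 16 = 4² ⇒ 17 = 1² + 4².
  109: 109 − 1² = 108, 109 − 2² = 105, 109 − 3² = 100 = 10² ⇒ 109 = 3² + 10².
  Combine using the Brahmagupta–Fibonacci identity (a² + b²)(c² + d²) = (ac − bd)² + (ad + bc)² = (ac + bd)² + (ad − bc)²:
  17 · 109 = 1853: from (1² + 4²)(3² + 10²), take (1·3 − 4·10, 1·10 + 4·3) = (3 − 40, 10 + 12) = (-37, 22); dropping signs (only squares matter) gives (37, 22); check 37² + 22² = 1369 + 484 = 1853 ✓.
  Scale by k = 2: (2·37, 2·22) = (74, 44).
Step 4: Order so x ≤ y and verify: 44² + 74² = 1936 + 5476 = 7412 = n. ✓

n = 7412 = 44² + 74² (one valid representation with x ≤ y).


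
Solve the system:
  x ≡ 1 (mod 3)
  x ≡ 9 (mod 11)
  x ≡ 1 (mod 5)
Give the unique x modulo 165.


Moduli 3, 11, 5 are pairwise coprime; by CRT there is a unique solution modulo M = 3 · 11 · 5 = 165.
Solve pairwise, accumulating the modulus:
  Start with x ≡ 1 (mod 3).
  Combine with x ≡ 9 (mod 11): since gcd(3, 11) = 1, we get a unique residue mod 33.
    Write x = 1 + 3·t and substitute into x ≡ 9 (mod 11): 3·t ≡ 9 − 1 = 8 (mod 11).
    The inverse of 3 mod 11 is 4 (since 3·4 = 12 = 1·11 + 1), so t ≡ 4·8 = 32 ≡ 10 (mod 11).
    Then x = 1 + 3·10 = 31, valid modulo lcm(3, 11) = 33: x ≡ 31 (mod 33).
  Combine with x ≡ 1 (mod 5): since gcd(33, 5) = 1, we get a unique residue mod 165.
    Write x = 31 + 33·t and substitute into x ≡ 1 (mod 5): 33·t ≡ 1 − 31 = -30 (mod 5).
    Reduce coefficients mod 5: 3·t ≡ 0 (mod 5).
    The inverse of 3 mod 5 is 2 (since 3·2 = 6 = 1·5 + 1), so t ≡ 2·0 = 0 ≡ 0 (mod 5).
    Then x = 31 + 33·0 = 31, valid modulo lcm(33, 5) = 165: x ≡ 31 (mod 165).
Verify: 31 mod 3 = 1 ✓, 31 mod 11 = 9 ✓, 31 mod 5 = 1 ✓.

x ≡ 31 (mod 165).


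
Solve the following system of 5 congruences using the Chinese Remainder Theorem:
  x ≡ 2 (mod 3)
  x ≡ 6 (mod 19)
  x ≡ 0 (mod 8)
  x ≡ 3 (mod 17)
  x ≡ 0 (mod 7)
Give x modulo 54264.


Product of moduli M = 3 · 19 · 8 · 17 · 7 = 54264.
Merge one congruence at a time:
  Start: x ≡ 2 (mod 3).
  Combine with x ≡ 6 (mod 19); new modulus lcm = 57.
    Write x = 2 + 3·t and substitute into x ≡ 6 (mod 19): 3·t ≡ 6 − 2 = 4 (mod 19).
    The inverse of 3 mod 19 is 13 (since 3·13 = 39 = 2·19 + 1), so t ≡ 13·4 = 52 ≡ 14 (mod 19).
    Then x = 2 + 3·14 = 44, valid modulo lcm(3, 19) = 57: x ≡ 44 (mod 57).
  Combine with x ≡ 0 (mod 8); new modulus lcm = 456.
    Write x = 44 + 57·t and substitute into x ≡ 0 (mod 8): 57·t ≡ 0 − 44 = -44 (mod 8).
    Reduce coefficients mod 8: 1·t ≡ 4 (mod 8).
    So t ≡ 4 (mod 8).
    Then x = 44 + 57·4 = 272, valid modulo lcm(57, 8) = 456: x ≡ 272 (mod 456).
  Combine with x ≡ 3 (mod 17); new modulus lcm = 7752.
    Write x = 272 + 456·t and substitute into x ≡ 3 (mod 17): 456·t ≡ 3 − 272 = -269 (mod 17).
    Reduce coefficients mod 17: 14·t ≡ 3 (mod 17).
    The inverse of 14 mod 17 is 11 (since 14·11 = 154 = 9·17 + 1), so t ≡ 11·3 = 33 ≡ 16 (mod 17).
    Then x = 272 + 456·16 = 7568, valid modulo lcm(456, 17) = 7752: x ≡ 7568 (mod 7752).
  Combine with x ≡ 0 (mod 7); new modulus lcm = 54264.
    Write x = 7568 + 7752·t and substitute into x ≡ 0 (mod 7): 7752·t ≡ 0 − 7568 = -7568 (mod 7).
    Reduce coefficients mod 7: 3·t ≡ 6 (mod 7).
    The inverse of 3 mod 7 is 5 (since 3·5 = 15 = 2·7 + 1), so t ≡ 5·6 = 30 ≡ 2 (mod 7).
    Then x = 7568 + 7752·2 = 23072, valid modulo lcm(7752, 7) = 54264: x ≡ 23072 (mod 54264).
Verify against each original: 23072 mod 3 = 2, 23072 mod 19 = 6, 23072 mod 8 = 0, 23072 mod 17 = 3, 23072 mod 7 = 0.

x ≡ 23072 (mod 54264).


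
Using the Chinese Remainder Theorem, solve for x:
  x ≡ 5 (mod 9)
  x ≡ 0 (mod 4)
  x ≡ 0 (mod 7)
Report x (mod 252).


Moduli 9, 4, 7 are pairwise coprime; by CRT there is a unique solution modulo M = 9 · 4 · 7 = 252.
Solve pairwise, accumulating the modulus:
  Start with x ≡ 5 (mod 9).
  Combine with x ≡ 0 (mod 4): since gcd(9, 4) = 1, we get a unique residue mod 36.
    Write x = 5 + 9·t and substitute into x ≡ 0 (mod 4): 9·t ≡ 0 − 5 = -5 (mod 4).
    Reduce coefficients mod 4: 1·t ≡ 3 (mod 4).
    So t ≡ 3 (mod 4).
    Then x = 5 + 9·3 = 32, valid modulo lcm(9, 4) = 36: x ≡ 32 (mod 36).
  Combine with x ≡ 0 (mod 7): since gcd(36, 7) = 1, we get a unique residue mod 252.
    Write x = 32 + 36·t and substitute into x ≡ 0 (mod 7): 36·t ≡ 0 − 32 = -32 (mod 7).
    Reduce coefficients mod 7: 1·t ≡ 3 (mod 7).
    So t ≡ 3 (mod 7).
    Then x = 32 + 36·3 = 140, valid modulo lcm(36, 7) = 252: x ≡ 140 (mod 252).
Verify: 140 mod 9 = 5 ✓, 140 mod 4 = 0 ✓, 140 mod 7 = 0 ✓.

x ≡ 140 (mod 252).


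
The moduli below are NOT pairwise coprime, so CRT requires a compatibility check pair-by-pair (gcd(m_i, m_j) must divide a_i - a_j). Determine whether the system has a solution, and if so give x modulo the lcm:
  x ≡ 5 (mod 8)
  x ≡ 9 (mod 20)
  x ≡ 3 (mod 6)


Moduli 8, 20, 6 are not pairwise coprime, so CRT works modulo lcm(m_i) when all pairwise compatibility conditions hold.
Pairwise compatibility: gcd(m_i, m_j) must divide a_i - a_j for every pair.
Merge one congruence at a time:
  Start: x ≡ 5 (mod 8).
  Combine with x ≡ 9 (mod 20): gcd(8, 20) = 4; 9 - 5 = 4, which IS divisible by 4, so compatible.
    Write x = 5 + 8·t and substitute into x ≡ 9 (mod 20): 8·t ≡ 9 − 5 = 4 (mod 20).
    Divide the congruence (and modulus) by g = 4: 2·t ≡ 1 (mod 5).
    The inverse of 2 mod 5 is 3 (since 2·3 = 6 = 1·5 + 1), so t ≡ 3·1 = 3 ≡ 3 (mod 5).
    Then x = 5 + 8·3 = 29, valid modulo lcm(8, 20) = 40: x ≡ 29 (mod 40).
  Combine with x ≡ 3 (mod 6): gcd(40, 6) = 2; 3 - 29 = -26, which IS divisible by 2, so compatible.
    Write x = 29 + 40·t and substitute into x ≡ 3 (mod 6): 40·t ≡ 3 − 29 = -26 (mod 6).
    Divide the congruence (and modulus) by g = 2: 20·t ≡ -13 (mod 3).
    Reduce coefficients mod 3: 2·t ≡ 2 (mod 3).
    The inverse of 2 mod 3 is 2 (since 2·2 = 4 = 1·3 + 1), so t ≡ 2·2 = 4 ≡ 1 (mod 3).
    Then x = 29 + 40·1 = 69, valid modulo lcm(40, 6) = 120: x ≡ 69 (mod 120).
Verify: 69 mod 8 = 5, 69 mod 20 = 9, 69 mod 6 = 3.

x ≡ 69 (mod 120).


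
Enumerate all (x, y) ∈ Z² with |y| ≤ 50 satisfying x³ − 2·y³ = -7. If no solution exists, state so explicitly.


The equation is x³ - 2y³ = -7. For fixed y, x³ = 2·y³ − 7, so a solution requires the RHS to be a perfect cube.
Strategy: iterate y from -50 to 50, compute RHS = 2·y³ − 7, and check whether it is a (positive or negative) perfect cube.
Check small values of y:
  y = 0: RHS = -7 is not a perfect cube.
  y = 1: RHS = -5 is not a perfect cube.
  y = -1: RHS = -9 is not a perfect cube.
  y = 2: RHS = 9 is not a perfect cube.
  y = -2: RHS = -23 is not a perfect cube.
  y = 3: RHS = 47 is not a perfect cube.
  y = -3: RHS = -61 is not a perfect cube.
Continuing the search up to |y| = 50 finds no solutions either.
No (x, y) in the scanned range satisfies the equation.

No integer solutions with |y| ≤ 50.


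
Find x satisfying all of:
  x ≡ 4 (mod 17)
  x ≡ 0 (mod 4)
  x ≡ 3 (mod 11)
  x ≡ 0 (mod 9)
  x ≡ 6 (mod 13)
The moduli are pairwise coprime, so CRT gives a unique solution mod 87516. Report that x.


Product of moduli M = 17 · 4 · 11 · 9 · 13 = 87516.
Merge one congruence at a time:
  Start: x ≡ 4 (mod 17).
  Combine with x ≡ 0 (mod 4); new modulus lcm = 68.
    Write x = 4 + 17·t and substitute into x ≡ 0 (mod 4): 17·t ≡ 0 − 4 = -4 (mod 4).
    Reduce coefficients mod 4: 1·t ≡ 0 (mod 4).
    So t ≡ 0 (mod 4).
    Then x = 4 + 17·0 = 4, valid modulo lcm(17, 4) = 68: x ≡ 4 (mod 68).
  Combine with x ≡ 3 (mod 11); new modulus lcm = 748.
    Write x = 4 + 68·t and substitute into x ≡ 3 (mod 11): 68·t ≡ 3 − 4 = -1 (mod 11).
    Reduce coefficients mod 11: 2·t ≡ 10 (mod 11).
    The inverse of 2 mod 11 is 6 (since 2·6 = 12 = 1·11 + 1), so t ≡ 6·10 = 60 ≡ 5 (mod 11).
    Then x = 4 + 68·5 = 344, valid modulo lcm(68, 11) = 748: x ≡ 344 (mod 748).
  Combine with x ≡ 0 (mod 9); new modulus lcm = 6732.
    Write x = 344 + 748·t and substitute into x ≡ 0 (mod 9): 748·t ≡ 0 − 344 = -344 (mod 9).
    Reduce coefficients mod 9: 1·t ≡ 7 (mod 9).
    So t ≡ 7 (mod 9).
    Then x = 344 + 748·7 = 5580, valid modulo lcm(748, 9) = 6732: x ≡ 5580 (mod 6732).
  Combine with x ≡ 6 (mod 13); new modulus lcm = 87516.
    Write x = 5580 + 6732·t and substitute into x ≡ 6 (mod 13): 6732·t ≡ 6 − 5580 = -5574 (mod 13).
    Reduce coefficients mod 13: 11·t ≡ 3 (mod 13).
    The inverse of 11 mod 13 is 6 (since 11·6 = 66 = 5·13 + 1), so t ≡ 6·3 = 18 ≡ 5 (mod 13).
    Then x = 5580 + 6732·5 = 39240, valid modulo lcm(6732, 13) = 87516: x ≡ 39240 (mod 87516).
Verify against each original: 39240 mod 17 = 4, 39240 mod 4 = 0, 39240 mod 11 = 3, 39240 mod 9 = 0, 39240 mod 13 = 6.

x ≡ 39240 (mod 87516).


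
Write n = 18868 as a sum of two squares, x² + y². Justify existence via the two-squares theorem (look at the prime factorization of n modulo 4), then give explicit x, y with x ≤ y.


Step 1: Factor n = 18868 = 2^2 · 53 · 89.
Step 2: Check the mod-4 condition on each prime factor: 2 = 2 (special); 53 ≡ 1 (mod 4), exponent 1; 89 ≡ 1 (mod 4), exponent 1.
All primes ≡ 3 (mod 4) appear to even exponent (or don't appear), so by the two-squares theorem n IS expressible as a sum of two squares.
Step 3: Build a representation. Group n = k² · m with k = 2 and m = 53 · 89 = 4717 (a product of primes ≡ 1 (mod 4)); a representation of m scales to one of n via (k·x)² + (k·y)² = k²(x² + y²). Each prime p ≡ 1 (mod 4) is itself a sum of two squares; find a² by testing p − a² for a perfect square:
  53: 53 − 1² = 52, 53 − 2² = 49 = 7² ⇒ 53 = 2² + 7².
  89: 89 − 1² = 88, 89 − 2² = 85, 89 − 3² = 80, 89 − 4² = 73, 89 − 5² = 64 = 8² ⇒ 89 = 5² + 8².
  Combine using the Brahmagupta–Fibonacci identity (a² + b²)(c² + d²) = (ac − bd)² + (ad + bc)² = (ac + bd)² + (ad − bc)²:
  53 · 89 = 4717: from (2² + 7²)(5² + 8²), take (2·5 − 7·8, 2·8 + 7·5) = (10 − 56, 16 + 35) = (-46, 51); dropping signs (only squares matter) gives (46, 51); check 46² + 51² = 2116 + 2601 = 4717 ✓.
  Scale by k = 2: (2·46, 2·51) = (92, 102).
Step 4: Order so x ≤ y and verify: 92² + 102² = 8464 + 10404 = 18868 = n. ✓

n = 18868 = 92² + 102² (one valid representation with x ≤ y).


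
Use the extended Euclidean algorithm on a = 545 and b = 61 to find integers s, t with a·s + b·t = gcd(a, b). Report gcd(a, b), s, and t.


Euclidean algorithm on (545, 61) — divide until remainder is 0:
  545 = 8 · 61 + 57
  61 = 1 · 57 + 4
  57 = 14 · 4 + 1
  4 = 4 · 1 + 0
gcd(545, 61) = 1.
Track Bezout coefficients alongside the remainders: start with r₀ = 545 = a·1 + b·0 (s = 1, t = 0) and r₁ = 61 = a·0 + b·1 (s = 0, t = 1); each new remainder r_{k+1} = r_{k-1} − q_k·r_k inherits s_{k+1} = s_{k-1} − q_k·s_k, t_{k+1} = t_{k-1} − q_k·t_k, so r_k = a·s_k + b·t_k at every step:
  q = 8: r = 57, s = 1 − 8·0 = 1, t = 0 − 8·1 = -8  (check: 545·1 + 61·(-8) = 57)
  q = 1: r = 4, s = 0 − 1·1 = -1, t = 1 − 1·(-8) = 9  (check: 545·(-1) + 61·9 = 4)
  q = 14: r = 1, s = 1 − 14·(-1) = 15, t = -8 − 14·9 = -134  (check: 545·15 + 61·(-134) = 1)
The row with r = 1 (the gcd) gives the Bezout coefficients s = 15, t = -134.
Result: 545 · (15) + 61 · (-134) = 1.

gcd(545, 61) = 1; s = 15, t = -134 (check: 545·15 + 61·(-134) = 1).


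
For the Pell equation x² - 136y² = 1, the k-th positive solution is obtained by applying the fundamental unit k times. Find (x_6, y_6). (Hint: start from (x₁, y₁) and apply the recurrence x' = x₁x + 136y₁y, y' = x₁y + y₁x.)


Step 1: Find the fundamental solution (x₁, y₁) of x² - 136y² = 1.
  Expand √136 as a continued fraction. a₀ = ⌊√136⌋ = 11; iterate m_{k+1} = d_k·a_k − m_k, d_{k+1} = (136 − m_{k+1}²)/d_k, a_{k+1} = ⌊(a₀ + m_{k+1})/d_{k+1}⌋ (starting m₀ = 0, d₀ = 1), with convergents p_k = a_k·p_{k-1} + p_{k-2}, q_k = a_k·q_{k-1} + q_{k-2} (p₋₁ = 1, q₋₁ = 0):
  k = 0: a₀ = 11; p₀/q₀ = 11/1; p₀² − 136·q₀² = 121 − 136 = -15.
  k = 1: m = 11, d = 15, a = ⌊(11 + 11)/15⌋ = 1; p/q = (1·11 + 1)/(1·1 + 0) = 12/1; p² − 136·q² = 144 − 136 = 8.
  k = 2: m = 4, d = 8, a = ⌊(11 + 4)/8⌋ = 1; p/q = (1·12 + 11)/(1·1 + 1) = 23/2; p² − 136·q² = 529 − 544 = -15.
  k = 3: m = 4, d = 15, a = ⌊(11 + 4)/15⌋ = 1; p/q = (1·23 + 12)/(1·2 + 1) = 35/3; p² − 136·q² = 1225 − 1224 = 1.
  The first convergent with p² − 136·q² = 1 gives the fundamental solution (x₁, y₁) = (35, 3).
Step 2: Apply the recurrence (x_{n+1}, y_{n+1}) = (x₁x_n + 136y₁y_n, x₁y_n + y₁x_n) repeatedly.
  From (x_1, y_1) = (35, 3): x_2 = 35·35 + 136·3·3 = 2449; y_2 = 35·3 + 3·35 = 210.
  From (x_2, y_2) = (2449, 210): x_3 = 35·2449 + 136·3·210 = 171395; y_3 = 35·210 + 3·2449 = 14697.
  From (x_3, y_3) = (171395, 14697): x_4 = 35·171395 + 136·3·14697 = 11995201; y_4 = 35·14697 + 3·171395 = 1028580.
  From (x_4, y_4) = (11995201, 1028580): x_5 = 35·11995201 + 136·3·1028580 = 839492675; y_5 = 35·1028580 + 3·11995201 = 71985903.
  From (x_5, y_5) = (839492675, 71985903): x_6 = 35·839492675 + 136·3·71985903 = 58752492049; y_6 = 35·71985903 + 3·839492675 = 5037984630.
Step 3: Verify x_6² - 136·y_6² = 3451855321967808218401 - 3451855321967808218400 = 1 (should be 1). ✓

(x_1, y_1) = (35, 3); (x_6, y_6) = (58752492049, 5037984630).


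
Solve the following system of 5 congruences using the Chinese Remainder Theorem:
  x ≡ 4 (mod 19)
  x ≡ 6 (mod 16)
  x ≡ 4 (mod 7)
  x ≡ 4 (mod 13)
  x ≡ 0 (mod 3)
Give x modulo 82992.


Product of moduli M = 19 · 16 · 7 · 13 · 3 = 82992.
Merge one congruence at a time:
  Start: x ≡ 4 (mod 19).
  Combine with x ≡ 6 (mod 16); new modulus lcm = 304.
    Write x = 4 + 19·t and substitute into x ≡ 6 (mod 16): 19·t ≡ 6 − 4 = 2 (mod 16).
    Reduce coefficients mod 16: 3·t ≡ 2 (mod 16).
    The inverse of 3 mod 16 is 11 (since 3·11 = 33 = 2·16 + 1), so t ≡ 11·2 = 22 ≡ 6 (mod 16).
    Then x = 4 + 19·6 = 118, valid modulo lcm(19, 16) = 304: x ≡ 118 (mod 304).
  Combine with x ≡ 4 (mod 7); new modulus lcm = 2128.
    Write x = 118 + 304·t and substitute into x ≡ 4 (mod 7): 304·t ≡ 4 − 118 = -114 (mod 7).
    Reduce coefficients mod 7: 3·t ≡ 5 (mod 7).
    The inverse of 3 mod 7 is 5 (since 3·5 = 15 = 2·7 + 1), so t ≡ 5·5 = 25 ≡ 4 (mod 7).
    Then x = 118 + 304·4 = 1334, valid modulo lcm(304, 7) = 2128: x ≡ 1334 (mod 2128).
  Combine with x ≡ 4 (mod 13); new modulus lcm = 27664.
    Write x = 1334 + 2128·t and substitute into x ≡ 4 (mod 13): 2128·t ≡ 4 − 1334 = -1330 (mod 13).
    Reduce coefficients mod 13: 9·t ≡ 9 (mod 13).
    The inverse of 9 mod 13 is 3 (since 9·3 = 27 = 2·13 + 1), so t ≡ 3·9 = 27 ≡ 1 (mod 13).
    Then x = 1334 + 2128·1 = 3462, valid modulo lcm(2128, 13) = 27664: x ≡ 3462 (mod 27664).
  Combine with x ≡ 0 (mod 3); new modulus lcm = 82992.
    Write x = 3462 + 27664·t and substitute into x ≡ 0 (mod 3): 27664·t ≡ 0 − 3462 = -3462 (mod 3).
    Reduce coefficients mod 3: 1·t ≡ 0 (mod 3).
    So t ≡ 0 (mod 3).
    Then x = 3462 + 27664·0 = 3462, valid modulo lcm(27664, 3) = 82992: x ≡ 3462 (mod 82992).
Verify against each original: 3462 mod 19 = 4, 3462 mod 16 = 6, 3462 mod 7 = 4, 3462 mod 13 = 4, 3462 mod 3 = 0.

x ≡ 3462 (mod 82992).


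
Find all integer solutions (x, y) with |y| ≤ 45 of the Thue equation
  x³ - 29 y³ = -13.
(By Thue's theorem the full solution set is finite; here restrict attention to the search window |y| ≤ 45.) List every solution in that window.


The equation is x³ - 29y³ = -13. For fixed y, x³ = 29·y³ − 13, so a solution requires the RHS to be a perfect cube.
Strategy: iterate y from -45 to 45, compute RHS = 29·y³ − 13, and check whether it is a (positive or negative) perfect cube.
Check small values of y:
  y = 0: RHS = -13 is not a perfect cube.
  y = 1: RHS = 16 is not a perfect cube.
  y = -1: RHS = -42 is not a perfect cube.
  y = 2: RHS = 219 is not a perfect cube.
  y = -2: RHS = -245 is not a perfect cube.
  y = 3: RHS = 770 is not a perfect cube.
  y = -3: RHS = -796 is not a perfect cube.
Continuing the search up to |y| = 45 finds no solutions either.
No (x, y) in the scanned range satisfies the equation.

No integer solutions with |y| ≤ 45.


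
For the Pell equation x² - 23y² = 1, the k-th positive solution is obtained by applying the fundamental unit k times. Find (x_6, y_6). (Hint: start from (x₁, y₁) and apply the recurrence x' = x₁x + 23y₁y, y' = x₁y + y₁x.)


Step 1: Find the fundamental solution (x₁, y₁) of x² - 23y² = 1.
  Expand √23 as a continued fraction. a₀ = ⌊√23⌋ = 4; iterate m_{k+1} = d_k·a_k − m_k, d_{k+1} = (23 − m_{k+1}²)/d_k, a_{k+1} = ⌊(a₀ + m_{k+1})/d_{k+1}⌋ (starting m₀ = 0, d₀ = 1), with convergents p_k = a_k·p_{k-1} + p_{k-2}, q_k = a_k·q_{k-1} + q_{k-2} (p₋₁ = 1, q₋₁ = 0):
  k = 0: a₀ = 4; p₀/q₀ = 4/1; p₀² − 23·q₀² = 16 − 23 = -7.
  k = 1: m = 4, d = 7, a = ⌊(4 + 4)/7⌋ = 1; p/q = (1·4 + 1)/(1·1 + 0) = 5/1; p² − 23·q² = 25 − 23 = 2.
  k = 2: m = 3, d = 2, a = ⌊(4 + 3)/2⌋ = 3; p/q = (3·5 + 4)/(3·1 + 1) = 19/4; p² − 23·q² = 361 − 368 = -7.
  k = 3: m = 3, d = 7, a = ⌊(4 + 3)/7⌋ = 1; p/q = (1·19 + 5)/(1·4 + 1) = 24/5; p² − 23·q² = 576 − 575 = 1.
  The first convergent with p² − 23·q² = 1 gives the fundamental solution (x₁, y₁) = (24, 5).
Step 2: Apply the recurrence (x_{n+1}, y_{n+1}) = (x₁x_n + 23y₁y_n, x₁y_n + y₁x_n) repeatedly.
  From (x_1, y_1) = (24, 5): x_2 = 24·24 + 23·5·5 = 1151; y_2 = 24·5 + 5·24 = 240.
  From (x_2, y_2) = (1151, 240): x_3 = 24·1151 + 23·5·240 = 55224; y_3 = 24·240 + 5·1151 = 11515.
  From (x_3, y_3) = (55224, 11515): x_4 = 24·55224 + 23·5·11515 = 2649601; y_4 = 24·11515 + 5·55224 = 552480.
  From (x_4, y_4) = (2649601, 552480): x_5 = 24·2649601 + 23·5·552480 = 127125624; y_5 = 24·552480 + 5·2649601 = 26507525.
  From (x_5, y_5) = (127125624, 26507525): x_6 = 24·127125624 + 23·5·26507525 = 6099380351; y_6 = 24·26507525 + 5·127125624 = 1271808720.
Step 3: Verify x_6² - 23·y_6² = 37202440666164883201 - 37202440666164883200 = 1 (should be 1). ✓

(x_1, y_1) = (24, 5); (x_6, y_6) = (6099380351, 1271808720).


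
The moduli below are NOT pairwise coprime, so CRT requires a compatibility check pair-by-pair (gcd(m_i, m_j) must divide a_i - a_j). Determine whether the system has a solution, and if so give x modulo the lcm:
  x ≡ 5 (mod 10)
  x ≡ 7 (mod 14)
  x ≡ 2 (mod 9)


Moduli 10, 14, 9 are not pairwise coprime, so CRT works modulo lcm(m_i) when all pairwise compatibility conditions hold.
Pairwise compatibility: gcd(m_i, m_j) must divide a_i - a_j for every pair.
Merge one congruence at a time:
  Start: x ≡ 5 (mod 10).
  Combine with x ≡ 7 (mod 14): gcd(10, 14) = 2; 7 - 5 = 2, which IS divisible by 2, so compatible.
    Write x = 5 + 10·t and substitute into x ≡ 7 (mod 14): 10·t ≡ 7 − 5 = 2 (mod 14).
    Divide the congruence (and modulus) by g = 2: 5·t ≡ 1 (mod 7).
    The inverse of 5 mod 7 is 3 (since 5·3 = 15 = 2·7 + 1), so t ≡ 3·1 = 3 ≡ 3 (mod 7).
    Then x = 5 + 10·3 = 35, valid modulo lcm(10, 14) = 70: x ≡ 35 (mod 70).
  Combine with x ≡ 2 (mod 9): gcd(70, 9) = 1; 2 - 35 = -33, which IS divisible by 1, so compatible.
    Write x = 35 + 70·t and substitute into x ≡ 2 (mod 9): 70·t ≡ 2 − 35 = -33 (mod 9).
    Reduce coefficients mod 9: 7·t ≡ 3 (mod 9).
    The inverse of 7 mod 9 is 4 (since 7·4 = 28 = 3·9 + 1), so t ≡ 4·3 = 12 ≡ 3 (mod 9).
    Then x = 35 + 70·3 = 245, valid modulo lcm(70, 9) = 630: x ≡ 245 (mod 630).
Verify: 245 mod 10 = 5, 245 mod 14 = 7, 245 mod 9 = 2.

x ≡ 245 (mod 630).


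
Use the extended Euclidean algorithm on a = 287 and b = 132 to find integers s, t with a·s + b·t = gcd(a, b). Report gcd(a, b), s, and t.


Euclidean algorithm on (287, 132) — divide until remainder is 0:
  287 = 2 · 132 + 23
  132 = 5 · 23 + 17
  23 = 1 · 17 + 6
  17 = 2 · 6 + 5
  6 = 1 · 5 + 1
  5 = 5 · 1 + 0
gcd(287, 132) = 1.
Track Bezout coefficients alongside the remainders: start with r₀ = 287 = a·1 + b·0 (s = 1, t = 0) and r₁ = 132 = a·0 + b·1 (s = 0, t = 1); each new remainder r_{k+1} = r_{k-1} − q_k·r_k inherits s_{k+1} = s_{k-1} − q_k·s_k, t_{k+1} = t_{k-1} − q_k·t_k, so r_k = a·s_k + b·t_k at every step:
  q = 2: r = 23, s = 1 − 2·0 = 1, t = 0 − 2·1 = -2  (check: 287·1 + 132·(-2) = 23)
  q = 5: r = 17, s = 0 − 5·1 = -5, t = 1 − 5·(-2) = 11  (check: 287·(-5) + 132·11 = 17)
  q = 1: r = 6, s = 1 − 1·(-5) = 6, t = -2 − 1·11 = -13  (check: 287·6 + 132·(-13) = 6)
  q = 2: r = 5, s = -5 − 2·6 = -17, t = 11 − 2·(-13) = 37  (check: 287·(-17) + 132·37 = 5)
  q = 1: r = 1, s = 6 − 1·(-17) = 23, t = -13 − 1·37 = -50  (check: 287·23 + 132·(-50) = 1)
The row with r = 1 (the gcd) gives the Bezout coefficients s = 23, t = -50.
Result: 287 · (23) + 132 · (-50) = 1.

gcd(287, 132) = 1; s = 23, t = -50 (check: 287·23 + 132·(-50) = 1).


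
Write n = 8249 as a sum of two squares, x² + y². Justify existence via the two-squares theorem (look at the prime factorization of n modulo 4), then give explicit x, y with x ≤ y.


Step 1: Factor n = 8249 = 73 · 113.
Step 2: Check the mod-4 condition on each prime factor: 73 ≡ 1 (mod 4), exponent 1; 113 ≡ 1 (mod 4), exponent 1.
All primes ≡ 3 (mod 4) appear to even exponent (or don't appear), so by the two-squares theorem n IS expressible as a sum of two squares.
Step 3: Build a representation. Here n = 73 · 113 is a product of primes ≡ 1 (mod 4). Each prime p ≡ 1 (mod 4) is itself a sum of two squares; find a² by testing p − a² for a perfect square:
  73: 73 − 1² = 72, 73 − 2² = 69, 73 − 3² = 64 = 8² ⇒ 73 = 3² + 8².
  113: 113 − 1² = 112, 113 − 2² = 109, 113 − 3² = 104, 113 − 4² = 97, 113 − 5² = 88, 113 − 6² = 77, 113 − 7² = 64 = 8² ⇒ 113 = 7² + 8².
  Combine using the Brahmagupta–Fibonacci identity (a² + b²)(c² + d²) = (ac − bd)² + (ad + bc)² = (ac + bd)² + (ad − bc)²:
  73 · 113 = 8249: from (3² + 8²)(7² + 8²), take (3·7 − 8·8, 3·8 + 8·7) = (21 − 64, 24 + 56) = (-43, 80); dropping signs (only squares matter) gives (43, 80); check 43² + 80² = 1849 + 6400 = 8249 ✓.
Step 4: Order so x ≤ y and verify: 43² + 80² = 1849 + 6400 = 8249 = n. ✓

n = 8249 = 43² + 80² (one valid representation with x ≤ y).


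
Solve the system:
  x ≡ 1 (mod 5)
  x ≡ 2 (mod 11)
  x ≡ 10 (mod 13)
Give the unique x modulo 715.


Moduli 5, 11, 13 are pairwise coprime; by CRT there is a unique solution modulo M = 5 · 11 · 13 = 715.
Solve pairwise, accumulating the modulus:
  Start with x ≡ 1 (mod 5).
  Combine with x ≡ 2 (mod 11): since gcd(5, 11) = 1, we get a unique residue mod 55.
    Write x = 1 + 5·t and substitute into x ≡ 2 (mod 11): 5·t ≡ 2 − 1 = 1 (mod 11).
    The inverse of 5 mod 11 is 9 (since 5·9 = 45 = 4·11 + 1), so t ≡ 9·1 = 9 ≡ 9 (mod 11).
    Then x = 1 + 5·9 = 46, valid modulo lcm(5, 11) = 55: x ≡ 46 (mod 55).
  Combine with x ≡ 10 (mod 13): since gcd(55, 13) = 1, we get a unique residue mod 715.
    Write x = 46 + 55·t and substitute into x ≡ 10 (mod 13): 55·t ≡ 10 − 46 = -36 (mod 13).
    Reduce coefficients mod 13: 3·t ≡ 3 (mod 13).
    The inverse of 3 mod 13 is 9 (since 3·9 = 27 = 2·13 + 1), so t ≡ 9·3 = 27 ≡ 1 (mod 13).
    Then x = 46 + 55·1 = 101, valid modulo lcm(55, 13) = 715: x ≡ 101 (mod 715).
Verify: 101 mod 5 = 1 ✓, 101 mod 11 = 2 ✓, 101 mod 13 = 10 ✓.

x ≡ 101 (mod 715).


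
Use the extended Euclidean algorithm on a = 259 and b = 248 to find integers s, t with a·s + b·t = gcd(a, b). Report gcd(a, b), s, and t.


Euclidean algorithm on (259, 248) — divide until remainder is 0:
  259 = 1 · 248 + 11
  248 = 22 · 11 + 6
  11 = 1 · 6 + 5
  6 = 1 · 5 + 1
  5 = 5 · 1 + 0
gcd(259, 248) = 1.
Track Bezout coefficients alongside the remainders: start with r₀ = 259 = a·1 + b·0 (s = 1, t = 0) and r₁ = 248 = a·0 + b·1 (s = 0, t = 1); each new remainder r_{k+1} = r_{k-1} − q_k·r_k inherits s_{k+1} = s_{k-1} − q_k·s_k, t_{k+1} = t_{k-1} − q_k·t_k, so r_k = a·s_k + b·t_k at every step:
  q = 1: r = 11, s = 1 − 1·0 = 1, t = 0 − 1·1 = -1  (check: 259·1 + 248·(-1) = 11)
  q = 22: r = 6, s = 0 − 22·1 = -22, t = 1 − 22·(-1) = 23  (check: 259·(-22) + 248·23 = 6)
  q = 1: r = 5, s = 1 − 1·(-22) = 23, t = -1 − 1·23 = -24  (check: 259·23 + 248·(-24) = 5)
  q = 1: r = 1, s = -22 − 1·23 = -45, t = 23 − 1·(-24) = 47  (check: 259·(-45) + 248·47 = 1)
The row with r = 1 (the gcd) gives the Bezout coefficients s = -45, t = 47.
Result: 259 · (-45) + 248 · (47) = 1.

gcd(259, 248) = 1; s = -45, t = 47 (check: 259·(-45) + 248·47 = 1).


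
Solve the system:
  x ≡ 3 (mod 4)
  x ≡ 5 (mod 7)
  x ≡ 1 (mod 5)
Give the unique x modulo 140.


Moduli 4, 7, 5 are pairwise coprime; by CRT there is a unique solution modulo M = 4 · 7 · 5 = 140.
Solve pairwise, accumulating the modulus:
  Start with x ≡ 3 (mod 4).
  Combine with x ≡ 5 (mod 7): since gcd(4, 7) = 1, we get a unique residue mod 28.
    Write x = 3 + 4·t and substitute into x ≡ 5 (mod 7): 4·t ≡ 5 − 3 = 2 (mod 7).
    The inverse of 4 mod 7 is 2 (since 4·2 = 8 = 1·7 + 1), so t ≡ 2·2 = 4 ≡ 4 (mod 7).
    Then x = 3 + 4·4 = 19, valid modulo lcm(4, 7) = 28: x ≡ 19 (mod 28).
  Combine with x ≡ 1 (mod 5): since gcd(28, 5) = 1, we get a unique residue mod 140.
    Write x = 19 + 28·t and substitute into x ≡ 1 (mod 5): 28·t ≡ 1 − 19 = -18 (mod 5).
    Reduce coefficients mod 5: 3·t ≡ 2 (mod 5).
    The inverse of 3 mod 5 is 2 (since 3·2 = 6 = 1·5 + 1), so t ≡ 2·2 = 4 ≡ 4 (mod 5).
    Then x = 19 + 28·4 = 131, valid modulo lcm(28, 5) = 140: x ≡ 131 (mod 140).
Verify: 131 mod 4 = 3 ✓, 131 mod 7 = 5 ✓, 131 mod 5 = 1 ✓.

x ≡ 131 (mod 140).


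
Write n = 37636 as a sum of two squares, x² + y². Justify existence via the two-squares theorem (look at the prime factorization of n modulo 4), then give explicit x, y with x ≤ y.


Step 1: Factor n = 37636 = 2^2 · 97^2.
Step 2: Check the mod-4 condition on each prime factor: 2 = 2 (special); 97 ≡ 1 (mod 4), exponent 2.
All primes ≡ 3 (mod 4) appear to even exponent (or don't appear), so by the two-squares theorem n IS expressible as a sum of two squares.
Step 3: Build a representation. Group n = k² · m with k = 2 and m = 97 · 97 = 9409 (a product of primes ≡ 1 (mod 4)); a representation of m scales to one of n via (k·x)² + (k·y)² = k²(x² + y²). Each prime p ≡ 1 (mod 4) is itself a sum of two squares; find a² by testing p − a² for a perfect square:
  97: 97 − 1² = 96, 97 − 2² = 93, 97 − 3² = 88, 97 − 4² = 81 = 9² ⇒ 97 = 4² + 9².
  Combine using the Brahmagupta–Fibonacci identity (a² + b²)(c² + d²) = (ac − bd)² + (ad + bc)² = (ac + bd)² + (ad − bc)²:
  97 · 97 = 9409: from (4² + 9²)(4² + 9²), take (4·4 − 9·9, 4·9 + 9·4) = (16 − 81, 36 + 36) = (-65, 72); dropping signs (only squares matter) gives (65, 72); check 65² + 72² = 4225 + 5184 = 9409 ✓.
  Scale by k = 2: (2·65, 2·72) = (130, 144).
Step 4: Order so x ≤ y and verify: 130² + 144² = 16900 + 20736 = 37636 = n. ✓

n = 37636 = 130² + 144² (one valid representation with x ≤ y).


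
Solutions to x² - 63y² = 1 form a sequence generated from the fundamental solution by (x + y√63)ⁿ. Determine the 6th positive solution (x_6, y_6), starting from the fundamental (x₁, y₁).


Step 1: Find the fundamental solution (x₁, y₁) of x² - 63y² = 1.
  Expand √63 as a continued fraction. a₀ = ⌊√63⌋ = 7; iterate m_{k+1} = d_k·a_k − m_k, d_{k+1} = (63 − m_{k+1}²)/d_k, a_{k+1} = ⌊(a₀ + m_{k+1})/d_{k+1}⌋ (starting m₀ = 0, d₀ = 1), with convergents p_k = a_k·p_{k-1} + p_{k-2}, q_k = a_k·q_{k-1} + q_{k-2} (p₋₁ = 1, q₋₁ = 0):
  k = 0: a₀ = 7; p₀/q₀ = 7/1; p₀² − 63·q₀² = 49 − 63 = -14.
  k = 1: m = 7, d = 14, a = ⌊(7 + 7)/14⌋ = 1; p/q = (1·7 + 1)/(1·1 + 0) = 8/1; p² − 63·q² = 64 − 63 = 1.
  The first convergent with p² − 63·q² = 1 gives the fundamental solution (x₁, y₁) = (8, 1).
Step 2: Apply the recurrence (x_{n+1}, y_{n+1}) = (x₁x_n + 63y₁y_n, x₁y_n + y₁x_n) repeatedly.
  From (x_1, y_1) = (8, 1): x_2 = 8·8 + 63·1·1 = 127; y_2 = 8·1 + 1·8 = 16.
  From (x_2, y_2) = (127, 16): x_3 = 8·127 + 63·1·16 = 2024; y_3 = 8·16 + 1·127 = 255.
  From (x_3, y_3) = (2024, 255): x_4 = 8·2024 + 63·1·255 = 32257; y_4 = 8·255 + 1·2024 = 4064.
  From (x_4, y_4) = (32257, 4064): x_5 = 8·32257 + 63·1·4064 = 514088; y_5 = 8·4064 + 1·32257 = 64769.
  From (x_5, y_5) = (514088, 64769): x_6 = 8·514088 + 63·1·64769 = 8193151; y_6 = 8·64769 + 1·514088 = 1032240.
Step 3: Verify x_6² - 63·y_6² = 67127723308801 - 67127723308800 = 1 (should be 1). ✓

(x_1, y_1) = (8, 1); (x_6, y_6) = (8193151, 1032240).


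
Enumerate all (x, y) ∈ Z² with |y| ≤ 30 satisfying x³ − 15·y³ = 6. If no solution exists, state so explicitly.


The equation is x³ - 15y³ = 6. For fixed y, x³ = 15·y³ + 6, so a solution requires the RHS to be a perfect cube.
Strategy: iterate y from -30 to 30, compute RHS = 15·y³ + 6, and check whether it is a (positive or negative) perfect cube.
Check small values of y:
  y = 0: RHS = 6 is not a perfect cube.
  y = 1: RHS = 21 is not a perfect cube.
  y = -1: RHS = -9 is not a perfect cube.
  y = 2: RHS = 126 is not a perfect cube.
  y = -2: RHS = -114 is not a perfect cube.
  y = 3: RHS = 411 is not a perfect cube.
  y = -3: RHS = -399 is not a perfect cube.
Continuing the search up to |y| = 30 finds no solutions either.
No (x, y) in the scanned range satisfies the equation.

No integer solutions with |y| ≤ 30.


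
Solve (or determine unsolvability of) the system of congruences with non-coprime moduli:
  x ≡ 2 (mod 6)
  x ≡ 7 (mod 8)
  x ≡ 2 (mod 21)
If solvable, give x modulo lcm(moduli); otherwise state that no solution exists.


Moduli 6, 8, 21 are not pairwise coprime, so CRT works modulo lcm(m_i) when all pairwise compatibility conditions hold.
Pairwise compatibility: gcd(m_i, m_j) must divide a_i - a_j for every pair.
Merge one congruence at a time:
  Start: x ≡ 2 (mod 6).
  Combine with x ≡ 7 (mod 8): gcd(6, 8) = 2, and 7 - 2 = 5 is NOT divisible by 2.
    ⇒ system is inconsistent (no integer solution).

No solution (the system is inconsistent).


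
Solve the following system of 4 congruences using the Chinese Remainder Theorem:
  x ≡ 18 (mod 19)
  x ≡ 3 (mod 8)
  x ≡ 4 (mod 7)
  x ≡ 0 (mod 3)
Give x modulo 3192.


Product of moduli M = 19 · 8 · 7 · 3 = 3192.
Merge one congruence at a time:
  Start: x ≡ 18 (mod 19).
  Combine with x ≡ 3 (mod 8); new modulus lcm = 152.
    Write x = 18 + 19·t and substitute into x ≡ 3 (mod 8): 19·t ≡ 3 − 18 = -15 (mod 8).
    Reduce coefficients mod 8: 3·t ≡ 1 (mod 8).
    The inverse of 3 mod 8 is 3 (since 3·3 = 9 = 1·8 + 1), so t ≡ 3·1 = 3 ≡ 3 (mod 8).
    Then x = 18 + 19·3 = 75, valid modulo lcm(19, 8) = 152: x ≡ 75 (mod 152).
  Combine with x ≡ 4 (mod 7); new modulus lcm = 1064.
    Write x = 75 + 152·t and substitute into x ≡ 4 (mod 7): 152·t ≡ 4 − 75 = -71 (mod 7).
    Reduce coefficients mod 7: 5·t ≡ 6 (mod 7).
    The inverse of 5 mod 7 is 3 (since 5·3 = 15 = 2·7 + 1), so t ≡ 3·6 = 18 ≡ 4 (mod 7).
    Then x = 75 + 152·4 = 683, valid modulo lcm(152, 7) = 1064: x ≡ 683 (mod 1064).
  Combine with x ≡ 0 (mod 3); new modulus lcm = 3192.
    Write x = 683 + 1064·t and substitute into x ≡ 0 (mod 3): 1064·t ≡ 0 − 683 = -683 (mod 3).
    Reduce coefficients mod 3: 2·t ≡ 1 (mod 3).
    The inverse of 2 mod 3 is 2 (since 2·2 = 4 = 1·3 + 1), so t ≡ 2·1 = 2 ≡ 2 (mod 3).
    Then x = 683 + 1064·2 = 2811, valid modulo lcm(1064, 3) = 3192: x ≡ 2811 (mod 3192).
Verify against each original: 2811 mod 19 = 18, 2811 mod 8 = 3, 2811 mod 7 = 4, 2811 mod 3 = 0.

x ≡ 2811 (mod 3192).


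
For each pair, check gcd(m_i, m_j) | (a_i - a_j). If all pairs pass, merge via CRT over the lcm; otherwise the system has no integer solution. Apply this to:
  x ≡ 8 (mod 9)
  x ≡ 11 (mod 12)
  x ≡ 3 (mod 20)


Moduli 9, 12, 20 are not pairwise coprime, so CRT works modulo lcm(m_i) when all pairwise compatibility conditions hold.
Pairwise compatibility: gcd(m_i, m_j) must divide a_i - a_j for every pair.
Merge one congruence at a time:
  Start: x ≡ 8 (mod 9).
  Combine with x ≡ 11 (mod 12): gcd(9, 12) = 3; 11 - 8 = 3, which IS divisible by 3, so compatible.
    Write x = 8 + 9·t and substitute into x ≡ 11 (mod 12): 9·t ≡ 11 − 8 = 3 (mod 12).
    Divide the congruence (and modulus) by g = 3: 3·t ≡ 1 (mod 4).
    The inverse of 3 mod 4 is 3 (since 3·3 = 9 = 2·4 + 1), so t ≡ 3·1 = 3 ≡ 3 (mod 4).
    Then x = 8 + 9·3 = 35, valid modulo lcm(9, 12) = 36: x ≡ 35 (mod 36).
  Combine with x ≡ 3 (mod 20): gcd(36, 20) = 4; 3 - 35 = -32, which IS divisible by 4, so compatible.
    Write x = 35 + 36·t and substitute into x ≡ 3 (mod 20): 36·t ≡ 3 − 35 = -32 (mod 20).
    Divide the congruence (and modulus) by g = 4: 9·t ≡ -8 (mod 5).
    Reduce coefficients mod 5: 4·t ≡ 2 (mod 5).
    The inverse of 4 mod 5 is 4 (since 4·4 = 16 = 3·5 + 1), so t ≡ 4·2 = 8 ≡ 3 (mod 5).
    Then x = 35 + 36·3 = 143, valid modulo lcm(36, 20) = 180: x ≡ 143 (mod 180).
Verify: 143 mod 9 = 8, 143 mod 12 = 11, 143 mod 20 = 3.

x ≡ 143 (mod 180).


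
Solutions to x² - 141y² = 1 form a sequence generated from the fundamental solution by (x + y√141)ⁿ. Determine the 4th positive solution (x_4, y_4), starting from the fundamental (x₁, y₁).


Step 1: Find the fundamental solution (x₁, y₁) of x² - 141y² = 1.
  Expand √141 as a continued fraction. a₀ = ⌊√141⌋ = 11; iterate m_{k+1} = d_k·a_k − m_k, d_{k+1} = (141 − m_{k+1}²)/d_k, a_{k+1} = ⌊(a₀ + m_{k+1})/d_{k+1}⌋ (starting m₀ = 0, d₀ = 1), with convergents p_k = a_k·p_{k-1} + p_{k-2}, q_k = a_k·q_{k-1} + q_{k-2} (p₋₁ = 1, q₋₁ = 0):
  k = 0: a₀ = 11; p₀/q₀ = 11/1; p₀² − 141·q₀² = 121 − 141 = -20.
  k = 1: m = 11, d = 20, a = ⌊(11 + 11)/20⌋ = 1; p/q = (1·11 + 1)/(1·1 + 0) = 12/1; p² − 141·q² = 144 − 141 = 3.
  k = 2: m = 9, d = 3, a = ⌊(11 + 9)/3⌋ = 6; p/q = (6·12 + 11)/(6·1 + 1) = 83/7; p² − 141·q² = 6889 − 6909 = -20.
  k = 3: m = 9, d = 20, a = ⌊(11 + 9)/20⌋ = 1; p/q = (1·83 + 12)/(1·7 + 1) = 95/8; p² − 141·q² = 9025 − 9024 = 1.
  The first convergent with p² − 141·q² = 1 gives the fundamental solution (x₁, y₁) = (95, 8).
Step 2: Apply the recurrence (x_{n+1}, y_{n+1}) = (x₁x_n + 141y₁y_n, x₁y_n + y₁x_n) repeatedly.
  From (x_1, y_1) = (95, 8): x_2 = 95·95 + 141·8·8 = 18049; y_2 = 95·8 + 8·95 = 1520.
  From (x_2, y_2) = (18049, 1520): x_3 = 95·18049 + 141·8·1520 = 3429215; y_3 = 95·1520 + 8·18049 = 288792.
  From (x_3, y_3) = (3429215, 288792): x_4 = 95·3429215 + 141·8·288792 = 651532801; y_4 = 95·288792 + 8·3429215 = 54868960.
Step 3: Verify x_4² - 141·y_4² = 424494990778905601 - 424494990778905600 = 1 (should be 1). ✓

(x_1, y_1) = (95, 8); (x_4, y_4) = (651532801, 54868960).
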